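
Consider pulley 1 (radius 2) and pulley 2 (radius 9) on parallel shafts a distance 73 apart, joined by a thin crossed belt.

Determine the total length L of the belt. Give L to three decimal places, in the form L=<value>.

crossed belt: β = asin((r1+r2)/C) = asin(11/73) = 8.6666°
wrap1 = wrap2 = π + 2β = 197.3332°
tangent length = C·cosβ = 72.1665
L = (r1+r2)·wrap + 2·C·cosβ = 11·3.4441 + 2·72.1665 = 182.2182

L=182.218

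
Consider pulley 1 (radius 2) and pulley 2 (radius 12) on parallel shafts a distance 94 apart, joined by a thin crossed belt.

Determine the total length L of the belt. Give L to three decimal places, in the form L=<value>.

crossed belt: β = asin((r1+r2)/C) = asin(14/94) = 8.5653°
wrap1 = wrap2 = π + 2β = 197.1306°
tangent length = C·cosβ = 92.9516
L = (r1+r2)·wrap + 2·C·cosβ = 14·3.4406 + 2·92.9516 = 234.0713

L=234.071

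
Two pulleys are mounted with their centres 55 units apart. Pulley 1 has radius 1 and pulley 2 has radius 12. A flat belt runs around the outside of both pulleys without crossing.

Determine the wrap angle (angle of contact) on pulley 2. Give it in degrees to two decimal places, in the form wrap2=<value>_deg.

open belt: β = asin((r2−r1)/C) = asin(11/55) = 11.5370°
wrap1 = π − 2β = 156.9261°
wrap2 = π + 2β = 203.0739°

wrap2=203.07_deg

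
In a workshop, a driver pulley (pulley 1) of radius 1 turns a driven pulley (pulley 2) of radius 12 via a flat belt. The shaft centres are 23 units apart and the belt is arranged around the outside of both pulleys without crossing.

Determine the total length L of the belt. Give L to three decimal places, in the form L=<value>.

L=92.210

open belt: β = asin((r2−r1)/C) = asin(11/23) = 28.5719°
wrap1 = π − 2β = 122.8562°
wrap2 = π + 2β = 237.1438°
tangent length = C·cosβ = 20.1990
L = r1·wrap1 + r2·wrap2 + 2·C·cosβ = 1·2.1442 + 12·4.1389 + 2·20.1990 = 92.2095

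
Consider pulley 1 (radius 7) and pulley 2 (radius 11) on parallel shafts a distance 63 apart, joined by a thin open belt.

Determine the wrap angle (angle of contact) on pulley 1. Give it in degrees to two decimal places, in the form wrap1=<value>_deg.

wrap1=172.72_deg

open belt: β = asin((r2−r1)/C) = asin(4/63) = 3.6403°
wrap1 = π − 2β = 172.7194°
wrap2 = π + 2β = 187.2806°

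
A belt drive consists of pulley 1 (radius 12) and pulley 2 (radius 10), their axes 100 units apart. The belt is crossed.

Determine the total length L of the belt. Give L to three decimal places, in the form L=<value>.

crossed belt: β = asin((r1+r2)/C) = asin(22/100) = 12.7090°
wrap1 = wrap2 = π + 2β = 205.4181°
tangent length = C·cosβ = 97.5500
L = (r1+r2)·wrap + 2·C·cosβ = 22·3.5852 + 2·97.5500 = 273.9748

L=273.975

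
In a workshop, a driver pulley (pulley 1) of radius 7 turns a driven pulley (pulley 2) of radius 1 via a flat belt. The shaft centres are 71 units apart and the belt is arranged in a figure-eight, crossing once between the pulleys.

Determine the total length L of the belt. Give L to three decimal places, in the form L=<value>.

crossed belt: β = asin((r1+r2)/C) = asin(8/71) = 6.4696°
wrap1 = wrap2 = π + 2β = 192.9392°
tangent length = C·cosβ = 70.5479
L = (r1+r2)·wrap + 2·C·cosβ = 8·3.3674 + 2·70.5479 = 168.0351

L=168.035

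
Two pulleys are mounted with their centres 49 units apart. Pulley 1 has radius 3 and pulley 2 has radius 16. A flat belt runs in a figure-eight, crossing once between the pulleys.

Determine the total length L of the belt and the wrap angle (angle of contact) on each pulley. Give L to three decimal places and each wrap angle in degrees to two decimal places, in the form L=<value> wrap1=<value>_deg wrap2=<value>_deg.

crossed belt: β = asin((r1+r2)/C) = asin(19/49) = 22.8149°
wrap1 = wrap2 = π + 2β = 225.6298°
tangent length = C·cosβ = 45.1664
L = (r1+r2)·wrap + 2·C·cosβ = 19·3.9380 + 2·45.1664 = 165.1544

L=165.154 wrap1=225.63_deg wrap2=225.63_deg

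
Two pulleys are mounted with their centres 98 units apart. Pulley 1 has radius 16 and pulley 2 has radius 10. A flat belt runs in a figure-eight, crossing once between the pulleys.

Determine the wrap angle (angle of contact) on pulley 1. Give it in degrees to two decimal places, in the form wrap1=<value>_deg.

wrap1=210.77_deg

crossed belt: β = asin((r1+r2)/C) = asin(26/98) = 15.3851°
wrap1 = wrap2 = π + 2β = 210.7703°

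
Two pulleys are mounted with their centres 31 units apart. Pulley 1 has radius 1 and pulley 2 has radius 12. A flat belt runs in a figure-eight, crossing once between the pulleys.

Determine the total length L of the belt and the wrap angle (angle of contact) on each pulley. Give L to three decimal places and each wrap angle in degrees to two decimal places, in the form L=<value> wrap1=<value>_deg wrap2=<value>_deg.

L=108.377 wrap1=229.59_deg wrap2=229.59_deg

crossed belt: β = asin((r1+r2)/C) = asin(13/31) = 24.7939°
wrap1 = wrap2 = π + 2β = 229.5877°
tangent length = C·cosβ = 28.1425
L = (r1+r2)·wrap + 2·C·cosβ = 13·4.0071 + 2·28.1425 = 108.3768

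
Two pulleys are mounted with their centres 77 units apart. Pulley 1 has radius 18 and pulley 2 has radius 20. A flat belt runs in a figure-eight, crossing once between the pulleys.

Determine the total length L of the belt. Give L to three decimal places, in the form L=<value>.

crossed belt: β = asin((r1+r2)/C) = asin(38/77) = 29.5713°
wrap1 = wrap2 = π + 2β = 239.1426°
tangent length = C·cosβ = 66.9701
L = (r1+r2)·wrap + 2·C·cosβ = 38·4.1738 + 2·66.9701 = 292.5457

L=292.546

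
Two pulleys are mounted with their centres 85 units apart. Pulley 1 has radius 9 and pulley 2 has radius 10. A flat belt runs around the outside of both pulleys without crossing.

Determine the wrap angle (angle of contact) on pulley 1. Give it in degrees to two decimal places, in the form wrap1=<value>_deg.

open belt: β = asin((r2−r1)/C) = asin(1/85) = 0.6741°
wrap1 = π − 2β = 178.6518°
wrap2 = π + 2β = 181.3482°

wrap1=178.65_deg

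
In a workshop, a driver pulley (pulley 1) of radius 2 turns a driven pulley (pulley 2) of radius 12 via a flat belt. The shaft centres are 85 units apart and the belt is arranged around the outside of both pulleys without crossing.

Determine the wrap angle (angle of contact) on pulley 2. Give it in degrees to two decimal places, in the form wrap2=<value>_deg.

open belt: β = asin((r2−r1)/C) = asin(10/85) = 6.7563°
wrap1 = π − 2β = 166.4873°
wrap2 = π + 2β = 193.5127°

wrap2=193.51_deg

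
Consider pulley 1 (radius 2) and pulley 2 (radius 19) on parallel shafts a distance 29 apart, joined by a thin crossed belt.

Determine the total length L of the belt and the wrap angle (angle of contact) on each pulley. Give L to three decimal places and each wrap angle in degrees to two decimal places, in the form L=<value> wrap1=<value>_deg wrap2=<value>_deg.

crossed belt: β = asin((r1+r2)/C) = asin(21/29) = 46.3972°
wrap1 = wrap2 = π + 2β = 272.7944°
tangent length = C·cosβ = 20.0000
L = (r1+r2)·wrap + 2·C·cosβ = 21·4.7612 + 2·20.0000 = 139.9844

L=139.984 wrap1=272.79_deg wrap2=272.79_deg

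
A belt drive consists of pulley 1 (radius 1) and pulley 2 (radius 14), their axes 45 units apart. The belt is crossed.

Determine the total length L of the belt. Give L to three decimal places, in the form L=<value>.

L=142.172

crossed belt: β = asin((r1+r2)/C) = asin(15/45) = 19.4712°
wrap1 = wrap2 = π + 2β = 218.9424°
tangent length = C·cosβ = 42.4264
L = (r1+r2)·wrap + 2·C·cosβ = 15·3.8213 + 2·42.4264 = 142.1718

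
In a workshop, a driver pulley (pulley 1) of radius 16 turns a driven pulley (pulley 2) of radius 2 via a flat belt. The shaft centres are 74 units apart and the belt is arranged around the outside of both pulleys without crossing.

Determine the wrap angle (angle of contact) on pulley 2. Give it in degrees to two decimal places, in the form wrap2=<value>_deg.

open belt: β = asin((r2−r1)/C) = asin(-14/74) = -10.9055°
wrap1 = π − 2β = 201.8109°
wrap2 = π + 2β = 158.1891°

wrap2=158.19_deg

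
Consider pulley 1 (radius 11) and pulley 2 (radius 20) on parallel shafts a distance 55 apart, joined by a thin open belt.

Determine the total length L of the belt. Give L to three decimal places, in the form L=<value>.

L=208.865

open belt: β = asin((r2−r1)/C) = asin(9/55) = 9.4180°
wrap1 = π − 2β = 161.1639°
wrap2 = π + 2β = 198.8361°
tangent length = C·cosβ = 54.2586
L = r1·wrap1 + r2·wrap2 + 2·C·cosβ = 11·2.8128 + 20·3.4703 + 2·54.2586 = 208.8654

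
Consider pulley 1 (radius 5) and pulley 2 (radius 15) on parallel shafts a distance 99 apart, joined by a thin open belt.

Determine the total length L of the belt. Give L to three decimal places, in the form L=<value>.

open belt: β = asin((r2−r1)/C) = asin(10/99) = 5.7973°
wrap1 = π − 2β = 168.4053°
wrap2 = π + 2β = 191.5947°
tangent length = C·cosβ = 98.4937
L = r1·wrap1 + r2·wrap2 + 2·C·cosβ = 5·2.9392 + 15·3.3440 + 2·98.4937 = 261.8428

L=261.843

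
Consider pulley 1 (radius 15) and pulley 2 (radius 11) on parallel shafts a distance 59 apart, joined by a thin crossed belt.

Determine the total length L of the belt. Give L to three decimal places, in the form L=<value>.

crossed belt: β = asin((r1+r2)/C) = asin(26/59) = 26.1471°
wrap1 = wrap2 = π + 2β = 232.2943°
tangent length = C·cosβ = 52.9623
L = (r1+r2)·wrap + 2·C·cosβ = 26·4.0543 + 2·52.9623 = 211.3363

L=211.336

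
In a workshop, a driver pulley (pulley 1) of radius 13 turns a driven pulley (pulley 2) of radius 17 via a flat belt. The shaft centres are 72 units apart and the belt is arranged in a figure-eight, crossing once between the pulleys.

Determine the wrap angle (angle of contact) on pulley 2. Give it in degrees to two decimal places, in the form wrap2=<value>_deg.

wrap2=229.25_deg

crossed belt: β = asin((r1+r2)/C) = asin(30/72) = 24.6243°
wrap1 = wrap2 = π + 2β = 229.2486°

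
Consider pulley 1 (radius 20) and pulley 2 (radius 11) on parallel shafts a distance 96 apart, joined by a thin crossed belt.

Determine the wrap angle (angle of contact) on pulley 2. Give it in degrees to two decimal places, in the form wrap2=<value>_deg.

wrap2=217.68_deg

crossed belt: β = asin((r1+r2)/C) = asin(31/96) = 18.8394°
wrap1 = wrap2 = π + 2β = 217.6788°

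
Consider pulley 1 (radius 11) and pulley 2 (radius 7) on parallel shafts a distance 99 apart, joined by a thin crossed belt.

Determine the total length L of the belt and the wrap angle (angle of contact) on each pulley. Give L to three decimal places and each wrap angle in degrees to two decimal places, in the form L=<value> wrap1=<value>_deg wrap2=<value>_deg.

crossed belt: β = asin((r1+r2)/C) = asin(18/99) = 10.4757°
wrap1 = wrap2 = π + 2β = 200.9514°
tangent length = C·cosβ = 97.3499
L = (r1+r2)·wrap + 2·C·cosβ = 18·3.5073 + 2·97.3499 = 257.8305

L=257.831 wrap1=200.95_deg wrap2=200.95_deg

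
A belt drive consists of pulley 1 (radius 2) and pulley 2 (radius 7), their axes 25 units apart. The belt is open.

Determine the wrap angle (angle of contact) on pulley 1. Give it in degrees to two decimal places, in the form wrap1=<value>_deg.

wrap1=156.93_deg

open belt: β = asin((r2−r1)/C) = asin(5/25) = 11.5370°
wrap1 = π − 2β = 156.9261°
wrap2 = π + 2β = 203.0739°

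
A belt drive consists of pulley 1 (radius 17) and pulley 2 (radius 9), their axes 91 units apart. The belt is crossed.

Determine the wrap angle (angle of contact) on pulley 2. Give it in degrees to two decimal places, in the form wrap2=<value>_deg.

crossed belt: β = asin((r1+r2)/C) = asin(26/91) = 16.6015°
wrap1 = wrap2 = π + 2β = 213.2031°

wrap2=213.20_deg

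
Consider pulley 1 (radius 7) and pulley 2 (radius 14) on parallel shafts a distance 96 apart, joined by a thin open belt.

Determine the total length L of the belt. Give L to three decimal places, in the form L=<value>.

open belt: β = asin((r2−r1)/C) = asin(7/96) = 4.1815°
wrap1 = π − 2β = 171.6369°
wrap2 = π + 2β = 188.3631°
tangent length = C·cosβ = 95.7445
L = r1·wrap1 + r2·wrap2 + 2·C·cosβ = 7·2.9956 + 14·3.2876 + 2·95.7445 = 258.4841

L=258.484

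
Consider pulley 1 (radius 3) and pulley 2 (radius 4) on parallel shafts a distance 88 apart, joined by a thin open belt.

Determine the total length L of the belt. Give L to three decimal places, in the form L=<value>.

L=198.003

open belt: β = asin((r2−r1)/C) = asin(1/88) = 0.6511°
wrap1 = π − 2β = 178.6978°
wrap2 = π + 2β = 181.3022°
tangent length = C·cosβ = 87.9943
L = r1·wrap1 + r2·wrap2 + 2·C·cosβ = 3·3.1189 + 4·3.1643 + 2·87.9943 = 198.0025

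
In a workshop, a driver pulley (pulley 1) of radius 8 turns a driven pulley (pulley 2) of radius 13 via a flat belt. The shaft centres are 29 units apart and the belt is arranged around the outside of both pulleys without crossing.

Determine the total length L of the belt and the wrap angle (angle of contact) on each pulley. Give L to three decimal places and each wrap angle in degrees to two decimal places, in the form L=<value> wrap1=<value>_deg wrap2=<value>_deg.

open belt: β = asin((r2−r1)/C) = asin(5/29) = 9.9282°
wrap1 = π − 2β = 160.1436°
wrap2 = π + 2β = 199.8564°
tangent length = C·cosβ = 28.5657
L = r1·wrap1 + r2·wrap2 + 2·C·cosβ = 8·2.7950 + 13·3.4882 + 2·28.5657 = 124.8377

L=124.838 wrap1=160.14_deg wrap2=199.86_deg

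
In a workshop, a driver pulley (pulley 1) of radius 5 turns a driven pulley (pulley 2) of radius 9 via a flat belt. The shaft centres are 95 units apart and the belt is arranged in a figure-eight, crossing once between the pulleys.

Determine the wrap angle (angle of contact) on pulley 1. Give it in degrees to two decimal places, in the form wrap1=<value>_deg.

wrap1=196.95_deg

crossed belt: β = asin((r1+r2)/C) = asin(14/95) = 8.4745°
wrap1 = wrap2 = π + 2β = 196.9489°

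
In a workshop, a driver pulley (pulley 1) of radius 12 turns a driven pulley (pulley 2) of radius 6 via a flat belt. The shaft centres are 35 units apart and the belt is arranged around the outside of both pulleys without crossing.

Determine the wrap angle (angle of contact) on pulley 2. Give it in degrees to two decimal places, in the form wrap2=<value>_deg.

open belt: β = asin((r2−r1)/C) = asin(-6/35) = -9.8709°
wrap1 = π − 2β = 199.7418°
wrap2 = π + 2β = 160.2582°

wrap2=160.26_deg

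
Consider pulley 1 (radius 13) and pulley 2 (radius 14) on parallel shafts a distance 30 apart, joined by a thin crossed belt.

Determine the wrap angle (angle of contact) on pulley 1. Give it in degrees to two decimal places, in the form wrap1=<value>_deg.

wrap1=308.32_deg

crossed belt: β = asin((r1+r2)/C) = asin(27/30) = 64.1581°
wrap1 = wrap2 = π + 2β = 308.3161°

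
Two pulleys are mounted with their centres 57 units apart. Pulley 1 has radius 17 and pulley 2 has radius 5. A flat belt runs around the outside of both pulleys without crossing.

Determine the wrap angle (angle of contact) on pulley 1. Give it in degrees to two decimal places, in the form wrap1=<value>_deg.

wrap1=204.31_deg

open belt: β = asin((r2−r1)/C) = asin(-12/57) = -12.1532°
wrap1 = π − 2β = 204.3064°
wrap2 = π + 2β = 155.6936°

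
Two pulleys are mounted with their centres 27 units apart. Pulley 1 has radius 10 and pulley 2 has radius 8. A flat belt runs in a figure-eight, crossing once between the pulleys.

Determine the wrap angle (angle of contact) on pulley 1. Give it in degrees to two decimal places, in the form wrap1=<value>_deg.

crossed belt: β = asin((r1+r2)/C) = asin(18/27) = 41.8103°
wrap1 = wrap2 = π + 2β = 263.6206°

wrap1=263.62_deg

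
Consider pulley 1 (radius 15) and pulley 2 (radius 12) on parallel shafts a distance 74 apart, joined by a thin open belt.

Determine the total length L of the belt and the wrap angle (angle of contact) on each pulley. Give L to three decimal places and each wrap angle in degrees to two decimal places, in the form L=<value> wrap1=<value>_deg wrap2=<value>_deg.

open belt: β = asin((r2−r1)/C) = asin(-3/74) = -2.3234°
wrap1 = π − 2β = 184.6469°
wrap2 = π + 2β = 175.3531°
tangent length = C·cosβ = 73.9392
L = r1·wrap1 + r2·wrap2 + 2·C·cosβ = 15·3.2227 + 12·3.0605 + 2·73.9392 = 232.9446

L=232.945 wrap1=184.65_deg wrap2=175.35_deg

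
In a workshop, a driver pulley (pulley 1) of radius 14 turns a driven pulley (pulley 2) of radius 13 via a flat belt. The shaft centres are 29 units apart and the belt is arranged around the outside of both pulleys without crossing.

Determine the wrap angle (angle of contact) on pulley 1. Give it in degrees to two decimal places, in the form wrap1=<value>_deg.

wrap1=183.95_deg

open belt: β = asin((r2−r1)/C) = asin(-1/29) = -1.9761°
wrap1 = π − 2β = 183.9522°
wrap2 = π + 2β = 176.0478°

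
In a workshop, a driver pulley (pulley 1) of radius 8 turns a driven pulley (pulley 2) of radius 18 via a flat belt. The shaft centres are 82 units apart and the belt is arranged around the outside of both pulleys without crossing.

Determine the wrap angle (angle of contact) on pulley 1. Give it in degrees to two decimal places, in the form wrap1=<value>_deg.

open belt: β = asin((r2−r1)/C) = asin(10/82) = 7.0047°
wrap1 = π − 2β = 165.9905°
wrap2 = π + 2β = 194.0095°

wrap1=165.99_deg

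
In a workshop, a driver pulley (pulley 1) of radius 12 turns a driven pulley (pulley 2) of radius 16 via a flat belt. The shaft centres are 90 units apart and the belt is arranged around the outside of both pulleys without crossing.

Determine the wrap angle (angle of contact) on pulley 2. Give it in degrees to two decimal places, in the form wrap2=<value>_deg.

wrap2=185.09_deg

open belt: β = asin((r2−r1)/C) = asin(4/90) = 2.5473°
wrap1 = π − 2β = 174.9054°
wrap2 = π + 2β = 185.0946°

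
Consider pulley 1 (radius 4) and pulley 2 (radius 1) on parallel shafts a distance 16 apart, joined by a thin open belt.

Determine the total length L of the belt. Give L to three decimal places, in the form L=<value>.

open belt: β = asin((r2−r1)/C) = asin(-3/16) = -10.8069°
wrap1 = π − 2β = 201.6138°
wrap2 = π + 2β = 158.3862°
tangent length = C·cosβ = 15.7162
L = r1·wrap1 + r2·wrap2 + 2·C·cosβ = 4·3.5188 + 1·2.7644 + 2·15.7162 = 48.2721

L=48.272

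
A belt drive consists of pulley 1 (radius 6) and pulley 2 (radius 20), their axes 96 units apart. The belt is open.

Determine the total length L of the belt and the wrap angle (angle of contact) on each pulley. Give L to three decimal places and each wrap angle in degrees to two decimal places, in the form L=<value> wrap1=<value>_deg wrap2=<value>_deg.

open belt: β = asin((r2−r1)/C) = asin(14/96) = 8.3855°
wrap1 = π − 2β = 163.2289°
wrap2 = π + 2β = 196.7711°
tangent length = C·cosβ = 94.9737
L = r1·wrap1 + r2·wrap2 + 2·C·cosβ = 6·2.8489 + 20·3.4343 + 2·94.9737 = 275.7267

L=275.727 wrap1=163.23_deg wrap2=196.77_deg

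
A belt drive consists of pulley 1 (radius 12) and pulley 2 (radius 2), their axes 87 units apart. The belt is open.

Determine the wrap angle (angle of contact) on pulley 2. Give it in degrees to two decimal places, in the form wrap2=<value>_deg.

wrap2=166.80_deg

open belt: β = asin((r2−r1)/C) = asin(-10/87) = -6.6003°
wrap1 = π − 2β = 193.2006°
wrap2 = π + 2β = 166.7994°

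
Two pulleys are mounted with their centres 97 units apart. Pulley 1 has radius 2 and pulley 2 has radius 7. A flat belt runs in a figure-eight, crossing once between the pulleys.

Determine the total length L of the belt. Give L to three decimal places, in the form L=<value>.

crossed belt: β = asin((r1+r2)/C) = asin(9/97) = 5.3238°
wrap1 = wrap2 = π + 2β = 190.6475°
tangent length = C·cosβ = 96.5816
L = (r1+r2)·wrap + 2·C·cosβ = 9·3.3274 + 2·96.5816 = 223.1100

L=223.110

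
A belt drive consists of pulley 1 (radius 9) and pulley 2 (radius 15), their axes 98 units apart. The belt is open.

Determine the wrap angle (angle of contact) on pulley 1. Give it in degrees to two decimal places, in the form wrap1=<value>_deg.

open belt: β = asin((r2−r1)/C) = asin(6/98) = 3.5101°
wrap1 = π − 2β = 172.9798°
wrap2 = π + 2β = 187.0202°

wrap1=172.98_deg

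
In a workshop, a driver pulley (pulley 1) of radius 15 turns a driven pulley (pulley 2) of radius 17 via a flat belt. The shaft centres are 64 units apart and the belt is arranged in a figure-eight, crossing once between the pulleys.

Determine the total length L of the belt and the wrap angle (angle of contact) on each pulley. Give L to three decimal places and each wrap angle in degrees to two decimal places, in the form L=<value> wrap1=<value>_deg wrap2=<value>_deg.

L=244.893 wrap1=240.00_deg wrap2=240.00_deg

crossed belt: β = asin((r1+r2)/C) = asin(32/64) = 30.0000°
wrap1 = wrap2 = π + 2β = 240.0000°
tangent length = C·cosβ = 55.4256
L = (r1+r2)·wrap + 2·C·cosβ = 32·4.1888 + 2·55.4256 = 244.8925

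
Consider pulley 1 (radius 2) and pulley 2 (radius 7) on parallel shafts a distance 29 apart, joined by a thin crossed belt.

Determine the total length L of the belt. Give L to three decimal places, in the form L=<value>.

L=89.091

crossed belt: β = asin((r1+r2)/C) = asin(9/29) = 18.0800°
wrap1 = wrap2 = π + 2β = 216.1600°
tangent length = C·cosβ = 27.5681
L = (r1+r2)·wrap + 2·C·cosβ = 9·3.7727 + 2·27.5681 = 89.0905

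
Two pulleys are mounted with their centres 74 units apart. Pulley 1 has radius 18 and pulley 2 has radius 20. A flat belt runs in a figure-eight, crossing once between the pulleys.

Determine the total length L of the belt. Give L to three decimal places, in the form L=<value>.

crossed belt: β = asin((r1+r2)/C) = asin(38/74) = 30.8981°
wrap1 = wrap2 = π + 2β = 241.7963°
tangent length = C·cosβ = 63.4980
L = (r1+r2)·wrap + 2·C·cosβ = 38·4.2201 + 2·63.4980 = 287.3614

L=287.361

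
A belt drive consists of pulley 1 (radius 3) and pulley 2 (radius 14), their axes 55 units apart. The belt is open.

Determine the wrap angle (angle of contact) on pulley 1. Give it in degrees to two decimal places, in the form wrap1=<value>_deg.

wrap1=156.93_deg

open belt: β = asin((r2−r1)/C) = asin(11/55) = 11.5370°
wrap1 = π − 2β = 156.9261°
wrap2 = π + 2β = 203.0739°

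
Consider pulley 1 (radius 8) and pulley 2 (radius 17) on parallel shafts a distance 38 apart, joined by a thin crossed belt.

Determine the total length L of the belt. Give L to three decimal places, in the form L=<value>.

crossed belt: β = asin((r1+r2)/C) = asin(25/38) = 41.1395°
wrap1 = wrap2 = π + 2β = 262.2790°
tangent length = C·cosβ = 28.6182
L = (r1+r2)·wrap + 2·C·cosβ = 25·4.5776 + 2·28.6182 = 171.6772

L=171.677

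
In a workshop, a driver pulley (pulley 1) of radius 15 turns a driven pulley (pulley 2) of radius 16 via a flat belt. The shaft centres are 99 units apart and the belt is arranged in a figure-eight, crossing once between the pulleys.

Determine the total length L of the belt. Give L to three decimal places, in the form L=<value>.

crossed belt: β = asin((r1+r2)/C) = asin(31/99) = 18.2480°
wrap1 = wrap2 = π + 2β = 216.4961°
tangent length = C·cosβ = 94.0213
L = (r1+r2)·wrap + 2·C·cosβ = 31·3.7786 + 2·94.0213 = 305.1782

L=305.178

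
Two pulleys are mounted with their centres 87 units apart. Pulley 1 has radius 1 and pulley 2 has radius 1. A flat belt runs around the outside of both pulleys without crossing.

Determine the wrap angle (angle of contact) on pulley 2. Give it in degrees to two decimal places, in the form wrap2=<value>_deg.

wrap2=180.00_deg

open belt: β = asin((r2−r1)/C) = asin(0/87) = 0.0000°
wrap1 = π − 2β = 180.0000°
wrap2 = π + 2β = 180.0000°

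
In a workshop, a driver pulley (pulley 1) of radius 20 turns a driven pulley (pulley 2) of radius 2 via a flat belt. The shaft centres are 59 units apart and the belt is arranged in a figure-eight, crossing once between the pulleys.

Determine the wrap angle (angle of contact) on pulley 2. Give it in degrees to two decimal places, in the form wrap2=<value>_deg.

wrap2=223.79_deg

crossed belt: β = asin((r1+r2)/C) = asin(22/59) = 21.8934°
wrap1 = wrap2 = π + 2β = 223.7869°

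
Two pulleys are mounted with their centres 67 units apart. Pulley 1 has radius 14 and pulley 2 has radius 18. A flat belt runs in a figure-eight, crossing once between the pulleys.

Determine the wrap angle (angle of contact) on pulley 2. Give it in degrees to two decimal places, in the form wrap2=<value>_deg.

crossed belt: β = asin((r1+r2)/C) = asin(32/67) = 28.5295°
wrap1 = wrap2 = π + 2β = 237.0591°

wrap2=237.06_deg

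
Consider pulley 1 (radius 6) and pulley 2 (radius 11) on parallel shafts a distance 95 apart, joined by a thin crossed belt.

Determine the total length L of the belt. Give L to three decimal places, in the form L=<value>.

L=246.457

crossed belt: β = asin((r1+r2)/C) = asin(17/95) = 10.3085°
wrap1 = wrap2 = π + 2β = 200.6169°
tangent length = C·cosβ = 93.4666
L = (r1+r2)·wrap + 2·C·cosβ = 17·3.5014 + 2·93.4666 = 246.4574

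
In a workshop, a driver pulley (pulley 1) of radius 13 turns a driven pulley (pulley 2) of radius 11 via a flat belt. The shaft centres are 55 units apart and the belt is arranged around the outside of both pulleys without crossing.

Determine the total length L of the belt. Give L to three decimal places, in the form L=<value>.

open belt: β = asin((r2−r1)/C) = asin(-2/55) = -2.0839°
wrap1 = π − 2β = 184.1679°
wrap2 = π + 2β = 175.8321°
tangent length = C·cosβ = 54.9636
L = r1·wrap1 + r2·wrap2 + 2·C·cosβ = 13·3.2143 + 11·3.0688 + 2·54.9636 = 185.4710

L=185.471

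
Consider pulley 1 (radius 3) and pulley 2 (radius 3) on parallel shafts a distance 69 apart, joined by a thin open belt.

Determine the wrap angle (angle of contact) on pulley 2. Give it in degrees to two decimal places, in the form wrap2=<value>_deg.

wrap2=180.00_deg

open belt: β = asin((r2−r1)/C) = asin(0/69) = 0.0000°
wrap1 = π − 2β = 180.0000°
wrap2 = π + 2β = 180.0000°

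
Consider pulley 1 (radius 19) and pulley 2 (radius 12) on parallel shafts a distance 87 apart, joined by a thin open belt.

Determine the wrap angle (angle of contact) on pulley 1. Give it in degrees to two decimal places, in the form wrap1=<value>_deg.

wrap1=189.23_deg

open belt: β = asin((r2−r1)/C) = asin(-7/87) = -4.6150°
wrap1 = π − 2β = 189.2300°
wrap2 = π + 2β = 170.7700°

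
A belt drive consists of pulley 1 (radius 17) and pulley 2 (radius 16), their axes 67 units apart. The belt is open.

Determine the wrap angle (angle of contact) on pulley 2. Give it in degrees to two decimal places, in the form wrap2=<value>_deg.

open belt: β = asin((r2−r1)/C) = asin(-1/67) = -0.8552°
wrap1 = π − 2β = 181.7104°
wrap2 = π + 2β = 178.2896°

wrap2=178.29_deg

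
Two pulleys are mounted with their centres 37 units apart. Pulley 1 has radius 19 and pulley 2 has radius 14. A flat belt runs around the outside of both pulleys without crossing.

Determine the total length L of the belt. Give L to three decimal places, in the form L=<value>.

L=178.349

open belt: β = asin((r2−r1)/C) = asin(-5/37) = -7.7664°
wrap1 = π − 2β = 195.5329°
wrap2 = π + 2β = 164.4671°
tangent length = C·cosβ = 36.6606
L = r1·wrap1 + r2·wrap2 + 2·C·cosβ = 19·3.4127 + 14·2.8705 + 2·36.6606 = 178.3493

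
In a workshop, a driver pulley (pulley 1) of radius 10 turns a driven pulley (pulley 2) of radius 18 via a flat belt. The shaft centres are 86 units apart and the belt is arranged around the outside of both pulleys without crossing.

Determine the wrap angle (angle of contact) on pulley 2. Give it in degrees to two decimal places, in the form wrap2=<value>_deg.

open belt: β = asin((r2−r1)/C) = asin(8/86) = 5.3376°
wrap1 = π − 2β = 169.3249°
wrap2 = π + 2β = 190.6751°

wrap2=190.68_deg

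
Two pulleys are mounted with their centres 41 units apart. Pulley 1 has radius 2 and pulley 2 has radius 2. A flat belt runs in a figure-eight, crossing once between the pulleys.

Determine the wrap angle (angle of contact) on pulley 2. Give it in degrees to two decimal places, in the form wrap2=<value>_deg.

crossed belt: β = asin((r1+r2)/C) = asin(4/41) = 5.5987°
wrap1 = wrap2 = π + 2β = 191.1975°

wrap2=191.20_deg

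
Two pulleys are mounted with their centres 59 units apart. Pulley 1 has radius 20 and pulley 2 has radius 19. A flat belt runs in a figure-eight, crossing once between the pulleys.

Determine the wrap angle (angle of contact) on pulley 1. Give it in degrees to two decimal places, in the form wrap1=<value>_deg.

crossed belt: β = asin((r1+r2)/C) = asin(39/59) = 41.3775°
wrap1 = wrap2 = π + 2β = 262.7550°

wrap1=262.75_deg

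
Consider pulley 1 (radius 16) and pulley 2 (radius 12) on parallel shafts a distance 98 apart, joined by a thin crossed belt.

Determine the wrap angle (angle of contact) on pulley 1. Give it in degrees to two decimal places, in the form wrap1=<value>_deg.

crossed belt: β = asin((r1+r2)/C) = asin(28/98) = 16.6015°
wrap1 = wrap2 = π + 2β = 213.2031°

wrap1=213.20_deg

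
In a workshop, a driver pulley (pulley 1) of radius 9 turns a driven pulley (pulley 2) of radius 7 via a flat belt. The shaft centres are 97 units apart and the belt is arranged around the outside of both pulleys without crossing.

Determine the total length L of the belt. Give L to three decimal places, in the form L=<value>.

open belt: β = asin((r2−r1)/C) = asin(-2/97) = -1.1814°
wrap1 = π − 2β = 182.3629°
wrap2 = π + 2β = 177.6371°
tangent length = C·cosβ = 96.9794
L = r1·wrap1 + r2·wrap2 + 2·C·cosβ = 9·3.1828 + 7·3.1004 + 2·96.9794 = 244.3067

L=244.307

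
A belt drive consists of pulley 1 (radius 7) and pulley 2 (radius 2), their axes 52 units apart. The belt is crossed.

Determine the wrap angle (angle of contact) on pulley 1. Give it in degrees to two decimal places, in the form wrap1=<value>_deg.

crossed belt: β = asin((r1+r2)/C) = asin(9/52) = 9.9668°
wrap1 = wrap2 = π + 2β = 199.9335°

wrap1=199.93_deg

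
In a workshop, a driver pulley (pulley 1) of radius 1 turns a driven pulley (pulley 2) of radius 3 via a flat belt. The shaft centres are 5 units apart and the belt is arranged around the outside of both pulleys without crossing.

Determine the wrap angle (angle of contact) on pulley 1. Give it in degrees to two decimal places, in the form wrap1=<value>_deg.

wrap1=132.84_deg

open belt: β = asin((r2−r1)/C) = asin(2/5) = 23.5782°
wrap1 = π − 2β = 132.8436°
wrap2 = π + 2β = 227.1564°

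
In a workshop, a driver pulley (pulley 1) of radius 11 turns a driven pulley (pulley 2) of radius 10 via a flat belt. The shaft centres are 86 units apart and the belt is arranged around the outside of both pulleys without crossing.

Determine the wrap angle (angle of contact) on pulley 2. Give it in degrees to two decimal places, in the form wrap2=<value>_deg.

wrap2=178.67_deg

open belt: β = asin((r2−r1)/C) = asin(-1/86) = -0.6662°
wrap1 = π − 2β = 181.3325°
wrap2 = π + 2β = 178.6675°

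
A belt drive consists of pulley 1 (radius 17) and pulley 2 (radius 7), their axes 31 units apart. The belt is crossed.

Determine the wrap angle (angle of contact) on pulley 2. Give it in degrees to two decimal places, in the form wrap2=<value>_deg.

crossed belt: β = asin((r1+r2)/C) = asin(24/31) = 50.7320°
wrap1 = wrap2 = π + 2β = 281.4639°

wrap2=281.46_deg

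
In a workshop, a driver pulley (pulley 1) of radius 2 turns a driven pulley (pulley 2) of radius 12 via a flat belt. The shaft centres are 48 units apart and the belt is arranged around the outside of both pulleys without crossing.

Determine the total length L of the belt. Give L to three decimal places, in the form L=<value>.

open belt: β = asin((r2−r1)/C) = asin(10/48) = 12.0247°
wrap1 = π − 2β = 155.9506°
wrap2 = π + 2β = 204.0494°
tangent length = C·cosβ = 46.9468
L = r1·wrap1 + r2·wrap2 + 2·C·cosβ = 2·2.7219 + 12·3.5613 + 2·46.9468 = 142.0733

L=142.073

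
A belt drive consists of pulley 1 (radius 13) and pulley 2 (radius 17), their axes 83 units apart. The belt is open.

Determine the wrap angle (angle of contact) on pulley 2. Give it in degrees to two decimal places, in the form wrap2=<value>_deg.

wrap2=185.52_deg

open belt: β = asin((r2−r1)/C) = asin(4/83) = 2.7623°
wrap1 = π − 2β = 174.4754°
wrap2 = π + 2β = 185.5246°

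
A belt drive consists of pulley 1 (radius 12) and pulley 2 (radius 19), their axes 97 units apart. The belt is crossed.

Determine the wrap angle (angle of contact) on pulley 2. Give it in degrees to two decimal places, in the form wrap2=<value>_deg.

crossed belt: β = asin((r1+r2)/C) = asin(31/97) = 18.6380°
wrap1 = wrap2 = π + 2β = 217.2760°

wrap2=217.28_deg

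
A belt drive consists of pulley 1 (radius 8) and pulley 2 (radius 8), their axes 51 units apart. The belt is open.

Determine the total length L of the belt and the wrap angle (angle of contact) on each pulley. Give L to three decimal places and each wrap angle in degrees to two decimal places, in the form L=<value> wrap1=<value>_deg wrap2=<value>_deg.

open belt: β = asin((r2−r1)/C) = asin(0/51) = 0.0000°
wrap1 = π − 2β = 180.0000°
wrap2 = π + 2β = 180.0000°
tangent length = C·cosβ = 51.0000
L = r1·wrap1 + r2·wrap2 + 2·C·cosβ = 8·3.1416 + 8·3.1416 + 2·51.0000 = 152.2655

L=152.265 wrap1=180.00_deg wrap2=180.00_deg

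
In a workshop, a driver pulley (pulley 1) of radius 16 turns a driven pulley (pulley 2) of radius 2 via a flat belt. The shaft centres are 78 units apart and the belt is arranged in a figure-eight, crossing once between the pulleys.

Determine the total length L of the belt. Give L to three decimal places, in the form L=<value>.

L=216.721

crossed belt: β = asin((r1+r2)/C) = asin(18/78) = 13.3424°
wrap1 = wrap2 = π + 2β = 206.6847°
tangent length = C·cosβ = 75.8947
L = (r1+r2)·wrap + 2·C·cosβ = 18·3.6073 + 2·75.8947 = 216.7212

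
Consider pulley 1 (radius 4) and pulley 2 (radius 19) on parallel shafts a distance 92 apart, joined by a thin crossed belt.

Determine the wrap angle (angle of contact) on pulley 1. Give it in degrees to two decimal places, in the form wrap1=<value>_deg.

wrap1=208.96_deg

crossed belt: β = asin((r1+r2)/C) = asin(23/92) = 14.4775°
wrap1 = wrap2 = π + 2β = 208.9550°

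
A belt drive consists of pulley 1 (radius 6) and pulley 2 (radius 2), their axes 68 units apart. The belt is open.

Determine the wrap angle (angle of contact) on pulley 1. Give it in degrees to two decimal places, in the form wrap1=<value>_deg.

open belt: β = asin((r2−r1)/C) = asin(-4/68) = -3.3723°
wrap1 = π − 2β = 186.7446°
wrap2 = π + 2β = 173.2554°

wrap1=186.74_deg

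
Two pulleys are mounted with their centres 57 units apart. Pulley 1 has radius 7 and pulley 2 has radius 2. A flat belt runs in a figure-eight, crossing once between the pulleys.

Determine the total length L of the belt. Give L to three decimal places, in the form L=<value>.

L=143.698

crossed belt: β = asin((r1+r2)/C) = asin(9/57) = 9.0847°
wrap1 = wrap2 = π + 2β = 198.1694°
tangent length = C·cosβ = 56.2850
L = (r1+r2)·wrap + 2·C·cosβ = 9·3.4587 + 2·56.2850 = 143.6984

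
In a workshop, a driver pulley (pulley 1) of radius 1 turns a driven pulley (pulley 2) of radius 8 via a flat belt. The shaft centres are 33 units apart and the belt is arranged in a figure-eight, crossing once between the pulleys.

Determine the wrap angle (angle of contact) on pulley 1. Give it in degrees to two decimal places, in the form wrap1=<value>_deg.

wrap1=211.65_deg

crossed belt: β = asin((r1+r2)/C) = asin(9/33) = 15.8266°
wrap1 = wrap2 = π + 2β = 211.6532°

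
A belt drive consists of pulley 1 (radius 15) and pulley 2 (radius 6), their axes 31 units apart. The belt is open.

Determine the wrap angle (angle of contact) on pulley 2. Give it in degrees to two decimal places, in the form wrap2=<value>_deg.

wrap2=146.25_deg

open belt: β = asin((r2−r1)/C) = asin(-9/31) = -16.8773°
wrap1 = π − 2β = 213.7545°
wrap2 = π + 2β = 146.2455°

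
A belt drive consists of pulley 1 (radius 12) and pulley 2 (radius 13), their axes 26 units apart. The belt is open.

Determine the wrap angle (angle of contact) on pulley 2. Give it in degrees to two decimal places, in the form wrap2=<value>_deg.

wrap2=184.41_deg

open belt: β = asin((r2−r1)/C) = asin(1/26) = 2.2042°
wrap1 = π − 2β = 175.5915°
wrap2 = π + 2β = 184.4085°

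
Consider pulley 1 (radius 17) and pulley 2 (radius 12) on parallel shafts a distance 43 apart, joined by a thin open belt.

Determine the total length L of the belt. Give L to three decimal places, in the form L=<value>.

open belt: β = asin((r2−r1)/C) = asin(-5/43) = -6.6774°
wrap1 = π − 2β = 193.3548°
wrap2 = π + 2β = 166.6452°
tangent length = C·cosβ = 42.7083
L = r1·wrap1 + r2·wrap2 + 2·C·cosβ = 17·3.3747 + 12·2.9085 + 2·42.7083 = 177.6882

L=177.688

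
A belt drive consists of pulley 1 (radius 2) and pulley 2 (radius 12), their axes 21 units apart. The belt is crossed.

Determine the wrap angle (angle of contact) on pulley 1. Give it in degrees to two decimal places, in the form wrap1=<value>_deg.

crossed belt: β = asin((r1+r2)/C) = asin(14/21) = 41.8103°
wrap1 = wrap2 = π + 2β = 263.6206°

wrap1=263.62_deg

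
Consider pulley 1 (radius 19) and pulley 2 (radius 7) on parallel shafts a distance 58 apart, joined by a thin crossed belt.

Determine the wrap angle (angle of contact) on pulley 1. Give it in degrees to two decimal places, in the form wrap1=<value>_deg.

crossed belt: β = asin((r1+r2)/C) = asin(26/58) = 26.6331°
wrap1 = wrap2 = π + 2β = 233.2662°

wrap1=233.27_deg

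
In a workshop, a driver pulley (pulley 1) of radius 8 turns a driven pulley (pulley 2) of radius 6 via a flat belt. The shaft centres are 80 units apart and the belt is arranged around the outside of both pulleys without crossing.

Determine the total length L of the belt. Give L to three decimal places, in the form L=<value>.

open belt: β = asin((r2−r1)/C) = asin(-2/80) = -1.4325°
wrap1 = π − 2β = 182.8651°
wrap2 = π + 2β = 177.1349°
tangent length = C·cosβ = 79.9750
L = r1·wrap1 + r2·wrap2 + 2·C·cosβ = 8·3.1916 + 6·3.0916 + 2·79.9750 = 204.0323

L=204.032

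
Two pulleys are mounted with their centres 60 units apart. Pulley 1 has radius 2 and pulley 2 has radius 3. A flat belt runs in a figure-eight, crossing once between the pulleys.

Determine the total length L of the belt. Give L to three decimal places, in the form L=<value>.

L=136.125

crossed belt: β = asin((r1+r2)/C) = asin(5/60) = 4.7802°
wrap1 = wrap2 = π + 2β = 189.5604°
tangent length = C·cosβ = 59.7913
L = (r1+r2)·wrap + 2·C·cosβ = 5·3.3085 + 2·59.7913 = 136.1249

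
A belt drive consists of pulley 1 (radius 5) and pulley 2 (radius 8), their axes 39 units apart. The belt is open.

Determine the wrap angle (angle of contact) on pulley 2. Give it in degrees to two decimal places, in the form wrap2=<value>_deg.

wrap2=188.82_deg

open belt: β = asin((r2−r1)/C) = asin(3/39) = 4.4117°
wrap1 = π − 2β = 171.1765°
wrap2 = π + 2β = 188.8235°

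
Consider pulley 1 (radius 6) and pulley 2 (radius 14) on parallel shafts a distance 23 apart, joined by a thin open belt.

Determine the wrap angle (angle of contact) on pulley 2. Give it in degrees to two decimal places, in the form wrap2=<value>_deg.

open belt: β = asin((r2−r1)/C) = asin(8/23) = 20.3544°
wrap1 = π − 2β = 139.2912°
wrap2 = π + 2β = 220.7088°

wrap2=220.71_deg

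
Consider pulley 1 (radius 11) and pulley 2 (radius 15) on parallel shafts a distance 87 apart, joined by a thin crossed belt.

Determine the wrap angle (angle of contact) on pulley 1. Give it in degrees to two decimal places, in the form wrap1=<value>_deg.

wrap1=214.78_deg

crossed belt: β = asin((r1+r2)/C) = asin(26/87) = 17.3886°
wrap1 = wrap2 = π + 2β = 214.7772°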